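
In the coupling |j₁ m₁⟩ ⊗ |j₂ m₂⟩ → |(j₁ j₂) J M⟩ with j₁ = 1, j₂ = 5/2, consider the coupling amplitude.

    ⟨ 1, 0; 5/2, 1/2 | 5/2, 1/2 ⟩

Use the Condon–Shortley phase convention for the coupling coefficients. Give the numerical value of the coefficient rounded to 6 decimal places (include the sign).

j₁+j₂−J=1  J+j₁−j₂=1  J−j₁+j₂=4  j₁+j₂+J+1=7
(j₁±m₁, j₂±m₂, J±M) = (1,1,3,2,3,2)
P² = 144/35
sum k=0..1:
  [0] +1/6 = 1/6
  [1] −1/4 = -1/4
S = -1/12
C² = P²·S² = 1/35 ; C = -0.169031

-0.169031  (= −√(1/35))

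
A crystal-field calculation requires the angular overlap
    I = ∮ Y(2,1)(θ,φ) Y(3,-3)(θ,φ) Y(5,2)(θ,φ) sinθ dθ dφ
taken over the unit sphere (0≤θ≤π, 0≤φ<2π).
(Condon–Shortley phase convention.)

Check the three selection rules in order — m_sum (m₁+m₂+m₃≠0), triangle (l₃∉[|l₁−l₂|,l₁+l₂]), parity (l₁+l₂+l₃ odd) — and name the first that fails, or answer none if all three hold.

azimuthal sum: 1 − 3 + 2 = 0  ✓
1 ≤ 5 ≤ 5 (triangle on l)  ✓
L = 2 + 3 + 5 = 10 (even)  ✓

none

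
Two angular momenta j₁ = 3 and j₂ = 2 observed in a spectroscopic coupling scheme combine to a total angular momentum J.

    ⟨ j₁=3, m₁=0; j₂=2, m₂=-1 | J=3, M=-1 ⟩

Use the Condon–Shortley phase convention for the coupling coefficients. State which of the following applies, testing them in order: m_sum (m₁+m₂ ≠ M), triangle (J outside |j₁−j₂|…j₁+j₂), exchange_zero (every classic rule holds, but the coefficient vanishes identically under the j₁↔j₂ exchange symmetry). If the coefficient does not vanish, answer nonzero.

m-sum: m₁+m₂ = 0+(-1) = -1, M = -1  ✓
triangle: |j₁−j₂| = 1 ≤ J = 3 ≤ j₁+j₂ = 5  ✓
exchange: j₁≠j₂ or m₁≠m₂ — the exchange symmetry imposes no constraint here
value check: CG = −√(1/30) = -0.182574 ≠ 0

nonzero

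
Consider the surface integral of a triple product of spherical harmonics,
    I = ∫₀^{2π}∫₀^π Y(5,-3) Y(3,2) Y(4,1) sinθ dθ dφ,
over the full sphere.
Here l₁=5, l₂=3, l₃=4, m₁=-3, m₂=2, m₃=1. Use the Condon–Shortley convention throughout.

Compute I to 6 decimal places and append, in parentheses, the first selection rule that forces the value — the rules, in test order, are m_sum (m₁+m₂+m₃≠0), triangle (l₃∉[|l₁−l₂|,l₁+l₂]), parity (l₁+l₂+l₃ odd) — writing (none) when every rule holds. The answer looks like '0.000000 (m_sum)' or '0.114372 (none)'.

m-sum 0 ✓  L=12 even ✓  2≤4≤8 ✓
Π(2lᵢ+1) = 11×7×9 = 693
triangle coeff Δ(5,3,4) = 1/180180
Σ_t [1,3]: t=1:−1/576 t=2:+1/144 t=3:−1/576 = 1/288
(3j)²=20/1001 [(5 3 4; 0 0 0)], sign=+1
Σ_t [3,4]: t=3:−1/1440 t=4:+1/1152 = 1/5760
(3j)²=1/858 [(5 3 4; -3 2 1)], sign=-1
⇒ 4πI² = 30/1859
I = (-1)√(30/1859/(4π)) = -0.03583571
No selection rule forces the value: the integral is nonzero (none).

-0.035836 (none)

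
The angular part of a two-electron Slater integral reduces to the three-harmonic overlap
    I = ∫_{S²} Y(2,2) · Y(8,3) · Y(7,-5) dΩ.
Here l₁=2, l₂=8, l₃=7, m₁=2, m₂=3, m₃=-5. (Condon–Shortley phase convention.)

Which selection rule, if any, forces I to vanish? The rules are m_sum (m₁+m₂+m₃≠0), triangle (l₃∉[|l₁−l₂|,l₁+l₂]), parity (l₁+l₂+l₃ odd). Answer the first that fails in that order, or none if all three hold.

azimuthal sum: 2 + 3 − 5 = 0  ✓
6 ≤ 7 ≤ 10 (triangle on l)  ✓
L = 2 + 8 + 7 = 17 (odd)  ✗

parity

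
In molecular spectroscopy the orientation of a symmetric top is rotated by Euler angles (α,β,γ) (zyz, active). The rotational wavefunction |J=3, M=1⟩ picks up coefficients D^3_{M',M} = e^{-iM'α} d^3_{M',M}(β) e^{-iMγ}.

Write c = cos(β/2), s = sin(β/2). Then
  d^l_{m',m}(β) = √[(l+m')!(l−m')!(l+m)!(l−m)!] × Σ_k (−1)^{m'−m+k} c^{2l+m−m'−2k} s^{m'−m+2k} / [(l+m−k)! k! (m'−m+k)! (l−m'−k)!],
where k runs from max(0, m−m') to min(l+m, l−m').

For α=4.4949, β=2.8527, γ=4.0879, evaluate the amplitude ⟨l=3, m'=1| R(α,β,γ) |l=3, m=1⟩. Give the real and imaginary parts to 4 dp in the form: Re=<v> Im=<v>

Re=-0.0772 Im=-0.0864

First d^3_{1,1}(β=2.8527), then the phase factors e^{-i(1)α} and e^{-i(1)γ}:
c=cos(2.852700/2)=0.143945, s=sin(2.852700/2)=0.989586; N=√[24·2·24·2]=48.000000
k∈{0,1,2} keeps every argument non-negative
  k=0: (−1)^0·48.0000/(48)·0.1439^6·0.9896^0 = +0.000009
  k=1: (−1)^1·48.0000/(6)·0.1439^4·0.9896^2 = -0.003363
  k=2: (−1)^2·48.0000/(8)·0.1439^2·0.9896^4 = +0.119222
d^3_{1,1}(2.8527) = +0.000009 -0.003363 +0.119222 = +0.115867
Phases: e^{-i·(1)·4.4949}=-0.215778+0.976442i, e^{-i·(1)·4.0879}=-0.584683+0.811262i ⇒ D=-0.077166-0.086433i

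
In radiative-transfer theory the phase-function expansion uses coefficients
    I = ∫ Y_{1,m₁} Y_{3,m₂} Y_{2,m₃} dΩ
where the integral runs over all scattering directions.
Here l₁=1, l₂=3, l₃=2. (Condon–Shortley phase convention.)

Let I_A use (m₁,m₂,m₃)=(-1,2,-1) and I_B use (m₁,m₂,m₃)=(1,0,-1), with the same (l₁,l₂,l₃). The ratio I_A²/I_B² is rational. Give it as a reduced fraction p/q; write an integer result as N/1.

10/3

Shared (l₁,l₂,l₃)=(1,3,2): N and (l;000)² cancel in I_A²/I_B².
A: Δ = 2!·0!·4!/7! = 1/105; Racah Σ t=2..2: t=2:+1/12 = 1/12; ⇒ 3j(1 3 2; -1 2 -1)² = 2/21, sgn -1
B: Δ = 2!·0!·4!/7! = 1/105; Racah Σ t=0..0: t=0:+1/12 = 1/12; ⇒ 3j(1 3 2; 1 0 -1)² = 1/35, sgn -1
I_A²/I_B² = (2/21)/(1/35) = 10/3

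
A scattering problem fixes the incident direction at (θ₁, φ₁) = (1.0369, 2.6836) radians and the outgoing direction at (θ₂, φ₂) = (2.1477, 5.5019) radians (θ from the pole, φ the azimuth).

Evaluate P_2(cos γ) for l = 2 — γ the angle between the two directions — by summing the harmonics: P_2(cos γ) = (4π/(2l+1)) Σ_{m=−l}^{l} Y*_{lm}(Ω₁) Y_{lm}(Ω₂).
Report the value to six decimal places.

0.887292

Addition theorem: P_2(cos γ) = (4π/5) Σ_m Y*_{lm}(Ω₁) Y_{lm}(Ω₂), m = −2…2:
  term(m=-2) = +0.061995+0.046796i   from Y*(Ω₁)=+0.174323-0.227035i, Y(Ω₂)=+0.002232+0.271350i
  term(m=-1) = +0.113333+0.037972i   from Y*(Ω₁)=-0.303552+0.149636i, Y(Ω₂)=-0.250758-0.248703i
  term(m=+0) = +0.002386+0.000000i   from Y*(Ω₁)=-0.070360-0.000000i, Y(Ω₂)=-0.033909+0.000000i
  term(m=+1) = +0.113333-0.037972i   from Y*(Ω₁)=+0.303552+0.149636i, Y(Ω₂)=+0.250758-0.248703i
  term(m=+2) = +0.061995-0.046796i   from Y*(Ω₁)=+0.174323+0.227035i, Y(Ω₂)=+0.002232-0.271350i
Total Σ_m = +0.353042+0.000000i. Multiply by 2.513274: +0.887292+0.000000i. P_2(cos γ) = 0.887292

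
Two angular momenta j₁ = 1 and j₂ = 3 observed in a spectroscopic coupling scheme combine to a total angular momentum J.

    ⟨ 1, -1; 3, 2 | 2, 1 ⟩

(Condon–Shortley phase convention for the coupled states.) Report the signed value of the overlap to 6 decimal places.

j₁+j₂−J=2  J+j₁−j₂=0  J−j₁+j₂=4  j₁+j₂+J+1=7
(j₁±m₁, j₂±m₂, J±M) = (0,2,5,1,3,1)
P² = 480/7
sum k=2..2:
  [2] +1/12 = 1/12
S = 1/12
C² = P²·S² = 10/21 ; C = +0.690066

+0.690066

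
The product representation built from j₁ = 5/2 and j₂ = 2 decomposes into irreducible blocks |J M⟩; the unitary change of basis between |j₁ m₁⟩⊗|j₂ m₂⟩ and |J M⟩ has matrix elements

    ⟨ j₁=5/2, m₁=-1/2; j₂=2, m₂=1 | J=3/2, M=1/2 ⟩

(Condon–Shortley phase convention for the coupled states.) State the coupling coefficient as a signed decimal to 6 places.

+0.487950

j₁+j₂−J=3  J+j₁−j₂=2  J−j₁+j₂=1  j₁+j₂+J+1=7
(j₁±m₁, j₂±m₂, J±M) = (2,3,3,1,2,1)
P² = 48/35
sum k=2..3:
  [2] +1/2 = 1/2
  [3] −1/12 = -1/12
S = 5/12
C² = P²·S² = 5/21 ; C = +0.487950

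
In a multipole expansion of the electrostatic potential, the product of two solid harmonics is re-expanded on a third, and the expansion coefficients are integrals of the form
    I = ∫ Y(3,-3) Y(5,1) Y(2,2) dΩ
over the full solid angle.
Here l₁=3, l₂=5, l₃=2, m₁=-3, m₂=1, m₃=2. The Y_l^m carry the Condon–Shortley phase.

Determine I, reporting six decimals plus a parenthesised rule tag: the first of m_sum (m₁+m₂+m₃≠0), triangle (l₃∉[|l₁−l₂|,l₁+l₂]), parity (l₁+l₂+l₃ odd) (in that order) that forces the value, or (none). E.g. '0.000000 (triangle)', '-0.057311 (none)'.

m-sum 0 ✓  L=10 even ✓  2≤2≤8 ✓
Π(2lᵢ+1) = 7×11×5 = 385
triangle coeff Δ(3,5,2) = 1/2310
Σ_t [3,3]: t=3:−1/144 = -1/144
(3j)²=10/231 [(3 5 2; 0 0 0)], sign=-1
Σ_t [6,6]: t=6:+1/17280 = 1/17280
(3j)²=1/2310 [(3 5 2; -3 1 2)], sign=+1
⇒ 4πI² = 5/693
I = (-1)√(5/693/(4π)) = -0.02396147
No selection rule forces the value: the integral is nonzero (none).

-0.023961 (none)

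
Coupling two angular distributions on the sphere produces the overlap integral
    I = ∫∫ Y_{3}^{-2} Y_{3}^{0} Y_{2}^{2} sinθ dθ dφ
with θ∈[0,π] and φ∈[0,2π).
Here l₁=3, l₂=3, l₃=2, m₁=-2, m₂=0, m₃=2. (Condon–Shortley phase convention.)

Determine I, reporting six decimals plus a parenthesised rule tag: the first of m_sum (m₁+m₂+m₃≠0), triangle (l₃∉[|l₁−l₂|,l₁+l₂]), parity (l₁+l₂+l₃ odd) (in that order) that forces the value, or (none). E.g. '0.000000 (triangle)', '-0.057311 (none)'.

Checks pass: Σm=0; 8 even; l₃=2∈[0,6].
(2·3+1)(2·3+1)(2·2+1) = 245
Δ: 4! 2! 2! / 9! → 1/3780
sum: t=1:−1/24 t=2:+1/4 t=3:−1/24 = 1/6
3j²(3 3 2; 0 0 0) = Δ·Π!·Σ² = 4/105  (sign +1)
sum: t=3:−1/24 = -1/24
3j²(3 3 2; -2 0 2) = Δ·Π!·Σ² = 1/21  (sign -1)
combine: 4πI² = 245·4/105·1/21 = 4/9
take √, sign -1: I = -0.18806319
No selection rule forces the value: the integral is nonzero (none).

-0.188063 (none)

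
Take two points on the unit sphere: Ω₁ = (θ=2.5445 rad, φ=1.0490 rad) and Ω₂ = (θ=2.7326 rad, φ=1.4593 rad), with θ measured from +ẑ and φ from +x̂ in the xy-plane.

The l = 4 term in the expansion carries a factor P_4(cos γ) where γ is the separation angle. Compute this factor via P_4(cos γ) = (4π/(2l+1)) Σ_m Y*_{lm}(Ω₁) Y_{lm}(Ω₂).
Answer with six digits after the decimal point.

Expand P_4 via completeness: Σ_{m} conj(Y_{4,m}) at Ω₁ times Y_{4,m} at Ω₂ —
  term(m=-4) = -0.00003 - 0.00049j   from Y*(Ω₁)=-0.02183 - 0.03846j, Y(Ω₂)=0.00999 + 0.00477j
  term(m=-3) = 0.00443 - 0.01253j   from Y*(Ω₁)=0.18397 + 0.00099j, Y(Ω₂)=0.02371 - 0.06823j
  term(m=-2) = 0.07068 - 0.07584j   from Y*(Ω₁)=-0.20149 + 0.34611j, Y(Ω₂)=-0.25246 - 0.05725j
  term(m=-1) = 0.18002 - 0.07831j   from Y*(Ω₁)=-0.19595 - 0.34081j, Y(Ω₂)=-0.05556 + 0.49628j
  term(m=+0) = -0.03272 + 0.00000j   from Y*(Ω₁)=-0.12135 + 0.00000j, Y(Ω₂)=0.26968 + 0.00000j
  term(m=+1) = 0.18002 + 0.07831j   from Y*(Ω₁)=0.19595 - 0.34081j, Y(Ω₂)=0.05556 + 0.49628j
  term(m=+2) = 0.07068 + 0.07584j   from Y*(Ω₁)=-0.20149 - 0.34611j, Y(Ω₂)=-0.25246 + 0.05725j
  term(m=+3) = 0.00443 + 0.01253j   from Y*(Ω₁)=-0.18397 + 0.00099j, Y(Ω₂)=-0.02371 - 0.06823j
  term(m=+4) = -0.00003 + 0.00049j   from Y*(Ω₁)=-0.02183 + 0.03846j, Y(Ω₂)=0.00999 - 0.00477j
Total Σ_m = 0.47748 + 0.00000j. Multiply by 1.396263: 0.66669 + 0.00000j. P_4(cos γ) = 0.666689

0.666689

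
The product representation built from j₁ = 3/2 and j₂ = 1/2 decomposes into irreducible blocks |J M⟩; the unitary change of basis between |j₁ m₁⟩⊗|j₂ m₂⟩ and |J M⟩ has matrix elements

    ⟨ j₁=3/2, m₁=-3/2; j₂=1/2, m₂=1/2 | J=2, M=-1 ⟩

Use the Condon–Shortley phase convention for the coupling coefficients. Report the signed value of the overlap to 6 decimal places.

√[5·0!3!1!/5! · 0!3!1!0!1!3!] = √(9)
  +(−1)^0/∏(0,0,3,1,0,0)! = 1/6  (running 1/6)
⟨..|..⟩ = √(9)·(1/6) = +0.500000

+√(1/4) = +0.500000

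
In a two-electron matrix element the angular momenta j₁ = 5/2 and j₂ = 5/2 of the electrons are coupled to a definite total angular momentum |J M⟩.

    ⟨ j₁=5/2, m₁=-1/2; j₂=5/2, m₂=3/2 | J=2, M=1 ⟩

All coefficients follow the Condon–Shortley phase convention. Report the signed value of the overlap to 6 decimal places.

triangle: 3!*2!*2!/8! = 24/40320
(j±m)!: 2!*3!*4!*1!*3!*1! = 1728
prefactor² = (2J+1)*Δ*N² = 36/7
  k=2: +1/(2!*1!*1!*2!*1!*0!) = 1/4
  k=3: −1/(3!*0!*0!*1!*2!*1!) = -1/12
Σ = 1/6  ⇒  CG² = 36/7*(1/6)² = 1/7
CG = +√(1/7) = +0.377964

+√(1/7) = +0.377964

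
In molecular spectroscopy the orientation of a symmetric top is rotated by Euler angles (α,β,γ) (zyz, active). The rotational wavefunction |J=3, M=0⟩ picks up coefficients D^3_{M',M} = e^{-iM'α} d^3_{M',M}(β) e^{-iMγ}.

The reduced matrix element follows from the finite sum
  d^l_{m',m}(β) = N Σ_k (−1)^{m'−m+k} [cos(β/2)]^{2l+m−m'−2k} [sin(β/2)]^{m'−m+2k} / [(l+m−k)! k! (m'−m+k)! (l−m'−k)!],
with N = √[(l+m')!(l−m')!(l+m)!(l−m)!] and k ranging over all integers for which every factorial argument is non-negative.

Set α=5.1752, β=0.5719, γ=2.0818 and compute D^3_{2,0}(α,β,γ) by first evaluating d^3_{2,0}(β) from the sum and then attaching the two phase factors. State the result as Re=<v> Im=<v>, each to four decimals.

First d^3_{2,0}(β=0.5719), then the phase factors e^{-i(2)α} and e^{-i(0)γ}:
c=cos(0.571900/2)=0.959394, s=sin(0.571900/2)=0.282069; N=√[120·1·6·6]=65.726707
k: max(0,(0)−(2))=0 … min(3+(0),3−(2))=1
  k=0: (−1)^2·65.7267/(12)·0.9594^4·0.2821^2 = +0.369198
  k=1: (−1)^3·65.7267/(12)·0.9594^2·0.2821^4 = -0.031914
d^3_{2,0}(0.5719) = +0.369198 -0.031914 = +0.337285
Attach z-rotation phases: D = e^{-i(2)(5.1752)}·(+0.337285)·e^{-i(0)(2.0818)} = -0.202822+0.269489i

Re=-0.2028 Im=0.2695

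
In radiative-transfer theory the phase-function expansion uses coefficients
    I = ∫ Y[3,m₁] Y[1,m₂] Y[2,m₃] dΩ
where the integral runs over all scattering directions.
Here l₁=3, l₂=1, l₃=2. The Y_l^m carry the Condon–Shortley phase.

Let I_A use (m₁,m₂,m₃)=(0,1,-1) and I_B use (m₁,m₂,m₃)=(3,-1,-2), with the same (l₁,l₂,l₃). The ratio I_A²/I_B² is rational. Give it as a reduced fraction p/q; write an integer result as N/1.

Shared (l₁,l₂,l₃)=(3,1,2): N and (l;000)² cancel in I_A²/I_B².
A: Δ = 2!·4!·0!/7! = 1/105; Racah Σ t=2..2: t=2:+1/12 = 1/12; ⇒ 3j(3 1 2; 0 1 -1)² = 1/35, sgn -1
B: Δ = 2!·4!·0!/7! = 1/105; Racah Σ t=0..0: t=0:+1/48 = 1/48; ⇒ 3j(3 1 2; 3 -1 -2)² = 1/7, sgn +1
I_A²/I_B² = (1/35)/(1/7) = 1/5

1/5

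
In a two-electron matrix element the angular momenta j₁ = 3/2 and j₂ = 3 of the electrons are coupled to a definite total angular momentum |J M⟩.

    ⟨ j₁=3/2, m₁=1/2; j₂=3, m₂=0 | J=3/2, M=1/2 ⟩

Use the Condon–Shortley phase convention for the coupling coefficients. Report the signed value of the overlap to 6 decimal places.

j₁+j₂−J=3  J+j₁−j₂=0  J−j₁+j₂=3  j₁+j₂+J+1=7
(j₁±m₁, j₂±m₂, J±M) = (2,1,3,3,2,1)
P² = 144/35
sum k=1..1:
  [1] −1/4 = -1/4
S = -1/4
C² = P²·S² = 9/35 ; C = -0.507093

-0.507093  (= −√(9/35))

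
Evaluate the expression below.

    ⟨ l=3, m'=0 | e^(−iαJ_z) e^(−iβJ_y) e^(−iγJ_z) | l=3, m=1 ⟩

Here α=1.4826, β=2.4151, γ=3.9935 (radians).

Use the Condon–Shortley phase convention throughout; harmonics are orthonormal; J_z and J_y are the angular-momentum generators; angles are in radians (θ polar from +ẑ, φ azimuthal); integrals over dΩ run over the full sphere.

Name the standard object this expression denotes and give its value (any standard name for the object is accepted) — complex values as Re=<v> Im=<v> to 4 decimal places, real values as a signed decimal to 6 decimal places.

Wigner D-matrix element, Re=-0.3398 Im=0.3883

This is a Wigner D-matrix element — the rotation-matrix element ⟨l m'| R(α,β,γ) |l m⟩ in the angular-momentum basis.
D^3_{0,1}(1.4826,2.4151,3.9935) = e^{-i·0·1.4826}·d^3_{0,1}(2.4151)·e^{-i·1·3.9935}. Compute d first:
c=cos(2.415100/2)=0.355311, s=sin(2.415100/2)=0.934748; N=√[6·6·24·2]=41.569219
The bounds max(0,m−m')=1 and min(l+m,l−m')=3 give 3 terms
  k=1: (−1)^0·41.5692/(12)·0.3553^5·0.9347^1 = +0.018337
  k=2: (−1)^1·41.5692/(4)·0.3553^3·0.9347^3 = -0.380733
  k=3: (−1)^2·41.5692/(12)·0.3553^1·0.9347^5 = +0.878359
d^3_{0,1}(2.4151) = +0.018337 -0.380733 +0.878359 = +0.515963
D = (+1.000000+0.000000i)·(+0.515963)·(-0.658549+0.752538i) = -0.339787+0.388282i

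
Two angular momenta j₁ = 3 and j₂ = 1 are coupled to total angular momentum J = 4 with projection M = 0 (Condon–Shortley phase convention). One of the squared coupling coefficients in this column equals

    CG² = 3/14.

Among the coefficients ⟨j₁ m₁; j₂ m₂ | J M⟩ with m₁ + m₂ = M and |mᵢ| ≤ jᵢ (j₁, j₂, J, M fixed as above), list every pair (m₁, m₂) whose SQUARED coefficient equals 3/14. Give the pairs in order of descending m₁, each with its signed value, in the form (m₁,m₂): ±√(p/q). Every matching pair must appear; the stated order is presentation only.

Admissible pairs with m₁+m₂ = M = 0: (-1,1), (0,0), (1,-1)
  (m₁,m₂)=(1,-1): CG² = 3/14, CG = +√(3/14)   ← matches the target
  (m₁,m₂)=(0,0): CG² = 4/7, CG = +√(4/7)
  (m₁,m₂)=(-1,1): CG² = 3/14, CG = +√(3/14)   ← matches the target
Pairs with CG² = 3/14: (1,-1): +√(3/14); (-1,1): +√(3/14)

(1,-1): +√(3/14); (-1,1): +√(3/14)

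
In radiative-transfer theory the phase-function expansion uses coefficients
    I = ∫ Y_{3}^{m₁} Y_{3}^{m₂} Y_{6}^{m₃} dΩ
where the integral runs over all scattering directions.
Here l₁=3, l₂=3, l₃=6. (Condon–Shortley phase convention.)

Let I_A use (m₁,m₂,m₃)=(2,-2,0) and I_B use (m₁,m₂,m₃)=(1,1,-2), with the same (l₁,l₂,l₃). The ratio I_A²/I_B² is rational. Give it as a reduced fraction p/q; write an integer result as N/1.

3/35

l's match ⇒ only the (l;m) 3-j factors differ between A and B.
A: triangle coeff Δ(3,3,6) = 1/12012; Σ_t [0,0]: t=0:+1/14400 = 1/14400; (3j)²=3/1001 [(3 3 6; 2 -2 0)], sign=+1
B: triangle coeff Δ(3,3,6) = 1/12012; Σ_t [0,0]: t=0:+1/2304 = 1/2304; (3j)²=5/143 [(3 3 6; 1 1 -2)], sign=+1
I_A²/I_B² = (3/1001)/(5/143) = 3/35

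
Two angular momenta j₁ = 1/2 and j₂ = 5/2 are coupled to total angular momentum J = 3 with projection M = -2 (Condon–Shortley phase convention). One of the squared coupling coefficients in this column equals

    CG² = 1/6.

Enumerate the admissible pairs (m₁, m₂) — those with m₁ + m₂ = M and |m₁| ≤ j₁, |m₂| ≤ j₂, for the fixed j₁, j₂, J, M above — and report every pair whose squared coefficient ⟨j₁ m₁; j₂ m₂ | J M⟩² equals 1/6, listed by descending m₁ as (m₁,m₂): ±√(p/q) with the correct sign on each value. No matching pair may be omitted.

(1/2,-5/2): +√(1/6)

Admissible pairs with m₁+m₂ = M = -2: (-1/2,-3/2), (1/2,-5/2)
  (m₁,m₂)=(1/2,-5/2): CG² = 1/6, CG = +√(1/6)   ← matches the target
  (m₁,m₂)=(-1/2,-3/2): CG² = 5/6, CG = +√(5/6)
Pairs with CG² = 1/6: (1/2,-5/2): +√(1/6)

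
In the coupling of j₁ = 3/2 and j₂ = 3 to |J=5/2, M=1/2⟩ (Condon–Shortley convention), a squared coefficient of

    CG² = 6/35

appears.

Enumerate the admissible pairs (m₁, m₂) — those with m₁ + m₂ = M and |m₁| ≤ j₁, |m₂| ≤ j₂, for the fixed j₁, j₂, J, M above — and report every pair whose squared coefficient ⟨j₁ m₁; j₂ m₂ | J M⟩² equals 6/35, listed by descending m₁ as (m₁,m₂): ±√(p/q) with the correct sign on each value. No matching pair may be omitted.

Admissible pairs with m₁+m₂ = M = 1/2: (-3/2,2), (-1/2,1), (1/2,0), (3/2,-1)
  (m₁,m₂)=(3/2,-1): CG² = 27/70, CG = +√(27/70)
  (m₁,m₂)=(1/2,0): CG² = 6/35, CG = −√(6/35)   ← matches the target
  (m₁,m₂)=(-1/2,1): CG² = 1/70, CG = −√(1/70)
  (m₁,m₂)=(-3/2,2): CG² = 3/7, CG = +√(3/7)
Pairs with CG² = 6/35: (1/2,0): −√(6/35)

(1/2,0): −√(6/35)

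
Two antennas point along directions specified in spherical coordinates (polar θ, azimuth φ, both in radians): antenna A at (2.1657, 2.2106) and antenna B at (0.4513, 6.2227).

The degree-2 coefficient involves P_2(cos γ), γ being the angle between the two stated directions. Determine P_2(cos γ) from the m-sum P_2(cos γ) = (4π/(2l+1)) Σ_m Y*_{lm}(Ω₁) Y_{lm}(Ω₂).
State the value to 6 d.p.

Term-by-term m-sum for l=2 (normalisation 4π/5 = 2.513274):
  m=-2: (-0.076066, -0.253799) × (0.072938, 0.008867) = (-0.003298, -0.019186)  (running Σ = (-0.003298, -0.019186))
  m=-1: (0.214084, -0.287655) × (0.302648, 0.018328) = (0.070064, -0.083135)  (running Σ = (0.066767, -0.102321))
  m=0: (-0.018216, -0.000000) × (0.450807, 0.000000) = (-0.008212, -0.000000)  (running Σ = (0.058554, -0.102321))
  m=1: (-0.214084, -0.287655) × (-0.302648, 0.018328) = (0.070064, 0.083135)  (running Σ = (0.128619, -0.019186))
  m=2: (-0.076066, 0.253799) × (0.072938, -0.008867) = (-0.003298, 0.019186)  (running Σ = (0.125321, 0.000000))
Total Σ_m = (0.125321, 0.000000). Multiply by 2.513274: (0.314966, 0.000000). P_2(cos γ) = 0.314966

0.314966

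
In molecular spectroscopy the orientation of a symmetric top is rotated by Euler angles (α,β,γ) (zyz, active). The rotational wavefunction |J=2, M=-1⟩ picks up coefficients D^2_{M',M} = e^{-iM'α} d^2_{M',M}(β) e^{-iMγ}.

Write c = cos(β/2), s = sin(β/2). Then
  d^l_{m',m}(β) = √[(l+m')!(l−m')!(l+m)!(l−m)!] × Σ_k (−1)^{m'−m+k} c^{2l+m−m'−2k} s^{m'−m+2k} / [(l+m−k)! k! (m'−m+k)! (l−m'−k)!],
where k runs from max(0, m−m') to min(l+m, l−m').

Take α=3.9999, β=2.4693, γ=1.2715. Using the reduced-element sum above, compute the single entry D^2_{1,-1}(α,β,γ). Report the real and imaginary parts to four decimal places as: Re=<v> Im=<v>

First d^2_{1,-1}(β=2.4693), then the phase factors e^{-i(1)α} and e^{-i(-1)γ}:
With c≡cos(β/2)=0.329852 and s≡sin(β/2)=0.944033, N=[6·1·1·6]^{1/2}=6.000000
Admissible k: 0..1 (factorial args all ≥0)
  k=0: (−1)^2·6.0000/(2)·0.3299^2·0.9440^2 = +0.290892
  k=1: (−1)^3·6.0000/(6)·0.3299^0·0.9440^4 = -0.794234
d^2_{1,-1}(2.4693) = +0.290892 -0.794234 = -0.503341
Phases: e^{-i·(1)·3.9999}=-0.653719+0.756737i, e^{-i·(-1)·1.2715}=+0.294848+0.955544i ⇒ D=+0.460982+0.202109i

Re=0.4610 Im=0.2021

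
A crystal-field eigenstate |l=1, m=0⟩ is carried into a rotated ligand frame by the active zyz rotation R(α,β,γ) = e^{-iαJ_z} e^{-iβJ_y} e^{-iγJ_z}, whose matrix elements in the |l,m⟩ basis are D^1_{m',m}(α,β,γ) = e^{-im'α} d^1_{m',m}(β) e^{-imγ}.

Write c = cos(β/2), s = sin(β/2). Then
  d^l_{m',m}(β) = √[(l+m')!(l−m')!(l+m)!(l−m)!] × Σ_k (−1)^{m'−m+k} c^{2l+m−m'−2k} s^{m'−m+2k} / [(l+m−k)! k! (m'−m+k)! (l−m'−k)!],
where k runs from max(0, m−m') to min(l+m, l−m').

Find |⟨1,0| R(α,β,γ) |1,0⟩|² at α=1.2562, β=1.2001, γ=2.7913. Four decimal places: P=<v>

Split into d^1_{0,0}(β=1.2001) × two z-phases.
With c≡cos(β/2)=0.825307 and s≡sin(β/2)=0.564684, N=[1·1·1·1]^{1/2}=1.000000
k∈{0,1} keeps every argument non-negative
  k=0: (−1)^0·1.0000/(1)·0.8253^2·0.5647^0 = +0.681132
  k=1: (−1)^1·1.0000/(1)·0.8253^0·0.5647^2 = -0.318868
d^1_{0,0}(1.2001) = +0.681132 -0.318868 = +0.362265
|D^1_{0,0}|² = |d^1_{0,0}(β)|² = (+0.362265)² = 0.131236 (the z-rotation phases have unit modulus)

P=0.1312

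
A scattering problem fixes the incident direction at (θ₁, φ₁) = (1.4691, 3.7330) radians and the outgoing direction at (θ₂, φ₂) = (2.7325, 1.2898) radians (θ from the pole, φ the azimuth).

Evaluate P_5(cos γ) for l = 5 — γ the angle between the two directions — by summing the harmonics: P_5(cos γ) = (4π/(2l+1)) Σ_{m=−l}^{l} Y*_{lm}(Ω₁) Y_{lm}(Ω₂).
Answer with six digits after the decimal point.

-0.275543

Expand P_5 via completeness: Σ_{m} conj(Y_{5,m}) at Ω₁ times Y_{5,m} at Ω₂ —
  m=-5: Y*=(0.444585, -0.082995)  Y=(0.004559, -0.000763)  product (0.001963, -0.000718)
  m=-4: Y*=(-0.104170, 0.102223)  Y=(-0.014567, -0.030403)  product (0.004625, 0.001678)
  m=-3: Y*=(-0.062429, 0.302643)  Y=(-0.106904, 0.095249)  product (-0.022152, -0.038300)
  m=-2: Y*=(-0.062429, -0.152752)  Y=(0.317555, 0.199974)  product (0.010722, -0.060991)
  m=-1: Y*=(-0.226934, -0.152408)  Y=(0.144690, -0.501294)  product (-0.109236, 0.091709)
  m=+0: Y*=(0.169608, -0.000000)  Y=(-0.076887, 0.000000)  product (-0.013041, 0.000000)
  m=+1: Y*=(0.226934, -0.152408)  Y=(-0.144690, -0.501294)  product (-0.109236, -0.091709)
  m=+2: Y*=(-0.062429, 0.152752)  Y=(0.317555, -0.199974)  product (0.010722, 0.060991)
  m=+3: Y*=(0.062429, 0.302643)  Y=(0.106904, 0.095249)  product (-0.022152, 0.038300)
  m=+4: Y*=(-0.104170, -0.102223)  Y=(-0.014567, 0.030403)  product (0.004625, -0.001678)
  m=+5: Y*=(-0.444585, -0.082995)  Y=(-0.004559, -0.000763)  product (0.001963, 0.000718)
Total Σ_m = (-0.241197, -0.000000). Multiply by 1.142397: (-0.275543, -0.000000). P_5(cos γ) = -0.275543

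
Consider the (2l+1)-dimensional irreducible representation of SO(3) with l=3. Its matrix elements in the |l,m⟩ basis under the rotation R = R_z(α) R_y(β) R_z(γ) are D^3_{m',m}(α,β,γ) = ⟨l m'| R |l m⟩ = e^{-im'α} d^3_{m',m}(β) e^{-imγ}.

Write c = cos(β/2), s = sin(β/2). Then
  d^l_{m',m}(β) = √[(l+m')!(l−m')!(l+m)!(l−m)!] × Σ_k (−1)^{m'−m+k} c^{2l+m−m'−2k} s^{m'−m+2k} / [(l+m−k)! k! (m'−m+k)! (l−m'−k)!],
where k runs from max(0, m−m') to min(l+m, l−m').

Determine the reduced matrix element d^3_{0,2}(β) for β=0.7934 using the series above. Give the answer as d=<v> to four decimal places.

d=0.4879

d^3_{0,2}(β=0.7934) via the finite sum:
With c≡cos(β/2)=0.922341 and s≡sin(β/2)=0.386377, N=[6·6·120·1]^{1/2}=65.726707
Admissible k: 2..3 (factorial args all ≥0)
  k=2: (−1)^0·65.7267/(12)·0.9223^4·0.3864^2 = +0.591764
  k=3: (−1)^1·65.7267/(12)·0.9223^2·0.3864^4 = -0.103845
d^3_{0,2}(0.7934) = +0.591764 -0.103845 = +0.487919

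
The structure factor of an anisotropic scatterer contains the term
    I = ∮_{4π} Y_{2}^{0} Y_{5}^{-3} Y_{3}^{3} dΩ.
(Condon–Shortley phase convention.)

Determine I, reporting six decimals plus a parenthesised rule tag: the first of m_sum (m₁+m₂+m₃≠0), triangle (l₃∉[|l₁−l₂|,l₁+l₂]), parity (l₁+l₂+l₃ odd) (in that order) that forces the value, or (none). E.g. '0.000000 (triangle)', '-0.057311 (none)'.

-0.126792 (none)

m-sum 0 ✓  L=10 even ✓  3≤3≤7 ✓
Π(2lᵢ+1) = 5×11×7 = 385
triangle coeff Δ(2,5,3) = 1/2310
Σ_t [2,2]: t=2:+1/144 = 1/144
(3j)²=10/231 [(2 5 3; 0 0 0)], sign=-1
Σ_t [2,2]: t=2:+1/2880 = 1/2880
(3j)²=2/165 [(2 5 3; 0 -3 3)], sign=+1
⇒ 4πI² = 20/99
I = (-1)√(20/99/(4π)) = -0.12679218
No selection rule forces the value: the integral is nonzero (none).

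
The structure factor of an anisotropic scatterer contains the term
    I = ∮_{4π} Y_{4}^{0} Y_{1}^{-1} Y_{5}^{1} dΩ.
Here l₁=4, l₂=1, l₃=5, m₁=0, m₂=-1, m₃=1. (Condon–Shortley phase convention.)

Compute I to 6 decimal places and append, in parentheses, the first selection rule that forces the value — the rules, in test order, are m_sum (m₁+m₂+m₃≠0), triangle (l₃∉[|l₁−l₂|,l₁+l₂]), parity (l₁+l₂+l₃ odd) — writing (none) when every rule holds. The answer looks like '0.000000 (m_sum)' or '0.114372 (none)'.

-0.190188 (none)

m-sum 0 ✓  L=10 even ✓  3≤5≤5 ✓
Π(2lᵢ+1) = 9×3×11 = 297
triangle coeff Δ(4,1,5) = 1/495
Σ_t [0,0]: t=0:+1/576 = 1/576
(3j)²=5/99 [(4 1 5; 0 0 0)], sign=-1
Σ_t [0,0]: t=0:+1/1152 = 1/1152
(3j)²=1/33 [(4 1 5; 0 -1 1)], sign=+1
⇒ 4πI² = 5/11
I = (-1)√(5/11/(4π)) = -0.19018827
No selection rule forces the value: the integral is nonzero (none).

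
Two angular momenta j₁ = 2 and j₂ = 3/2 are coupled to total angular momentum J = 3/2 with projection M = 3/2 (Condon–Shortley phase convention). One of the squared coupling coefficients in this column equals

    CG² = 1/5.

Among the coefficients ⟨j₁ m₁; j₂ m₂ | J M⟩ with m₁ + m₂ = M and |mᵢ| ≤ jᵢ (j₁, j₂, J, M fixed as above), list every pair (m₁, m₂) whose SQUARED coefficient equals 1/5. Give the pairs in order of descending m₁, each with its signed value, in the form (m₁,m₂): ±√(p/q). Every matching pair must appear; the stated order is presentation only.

(0,3/2): +√(1/5)

Admissible pairs with m₁+m₂ = M = 3/2: (0,3/2), (1,1/2), (2,-1/2)
  (m₁,m₂)=(2,-1/2): CG² = 2/5, CG = +√(2/5)
  (m₁,m₂)=(1,1/2): CG² = 2/5, CG = −√(2/5)
  (m₁,m₂)=(0,3/2): CG² = 1/5, CG = +√(1/5)   ← matches the target
Pairs with CG² = 1/5: (0,3/2): +√(1/5)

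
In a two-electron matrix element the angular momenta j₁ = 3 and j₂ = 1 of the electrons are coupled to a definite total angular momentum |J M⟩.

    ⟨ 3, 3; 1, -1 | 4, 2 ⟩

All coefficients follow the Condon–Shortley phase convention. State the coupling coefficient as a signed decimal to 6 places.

+√(1/28) = +0.188982

triangle: 0!·6!·2!/9! = 1440/362880
(j±m)!: 6!·0!·0!·2!·6!·2! = 2073600
prefactor² = (2J+1)·Δ·N² = 518400/7
  k=0: +1/(0!·0!·0!·0!·6!·2!) = 1/1440
Σ = 1/1440  ⇒  CG² = 518400/7·(1/1440)² = 1/28
CG = +√(1/28) = +0.188982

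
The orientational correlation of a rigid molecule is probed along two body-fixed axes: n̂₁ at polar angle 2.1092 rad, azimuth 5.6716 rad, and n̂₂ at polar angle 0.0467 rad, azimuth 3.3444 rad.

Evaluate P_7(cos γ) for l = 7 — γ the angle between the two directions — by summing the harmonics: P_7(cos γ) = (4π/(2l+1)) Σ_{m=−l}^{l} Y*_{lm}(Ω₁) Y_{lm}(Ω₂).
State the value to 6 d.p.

Expand P_7 via completeness: Σ_{m} conj(Y_{7,m}) at Ω₁ times Y_{7,m} at Ω₂ —
  term(m=-7) = (-0.000000, -0.000000)   from Y*(Ω₁)=(-0.071864, 0.156162), Y(Ω₂)=(-0.000000, 0.000000)
  term(m=-6) = (-0.000000, -0.000000)   from Y*(Ω₁)=(0.331862, -0.193517), Y(Ω₂)=(0.000000, -0.000000)
  term(m=-5) = (0.000000, -0.000000)   from Y*(Ω₁)=(-0.412386, -0.034583), Y(Ω₂)=(-0.000001, 0.000001)
  term(m=-4) = (0.000003, -0.000000)   from Y*(Ω₁)=(0.065631, 0.054749), Y(Ω₂)=(0.000024, -0.000025)
  term(m=-3) = (-0.000214, -0.000180)   from Y*(Ω₁)=(0.081601, 0.301928), Y(Ω₂)=(-0.000734, 0.000512)
  term(m=-2) = (-0.000224, -0.003865)   from Y*(Ω₁)=(0.081311, -0.224405), Y(Ω₂)=(0.014902, -0.006400)
  term(m=-1) = (-0.028825, 0.030547)   from Y*(Ω₁)=(0.182871, -0.128244), Y(Ω₂)=(-0.184188, 0.037875)
  term(m=+0) = (-0.286085, -0.000000)   from Y*(Ω₁)=(-0.270034, -0.000000), Y(Ω₂)=(1.059441, 0.000000)
  term(m=+1) = (-0.028825, -0.030547)   from Y*(Ω₁)=(-0.182871, -0.128244), Y(Ω₂)=(0.184188, 0.037875)
  term(m=+2) = (-0.000224, 0.003865)   from Y*(Ω₁)=(0.081311, 0.224405), Y(Ω₂)=(0.014902, 0.006400)
  term(m=+3) = (-0.000214, 0.000180)   from Y*(Ω₁)=(-0.081601, 0.301928), Y(Ω₂)=(0.000734, 0.000512)
  term(m=+4) = (0.000003, 0.000000)   from Y*(Ω₁)=(0.065631, -0.054749), Y(Ω₂)=(0.000024, 0.000025)
  term(m=+5) = (0.000000, 0.000000)   from Y*(Ω₁)=(0.412386, -0.034583), Y(Ω₂)=(0.000001, 0.000001)
  term(m=+6) = (-0.000000, 0.000000)   from Y*(Ω₁)=(0.331862, 0.193517), Y(Ω₂)=(0.000000, 0.000000)
  term(m=+7) = (-0.000000, 0.000000)   from Y*(Ω₁)=(0.071864, 0.156162), Y(Ω₂)=(0.000000, 0.000000)
Σ over m = (-0.344607, 0.000000); ×(4π/15) → (-0.288697, 0.000000). Real part: -0.288697

-0.288697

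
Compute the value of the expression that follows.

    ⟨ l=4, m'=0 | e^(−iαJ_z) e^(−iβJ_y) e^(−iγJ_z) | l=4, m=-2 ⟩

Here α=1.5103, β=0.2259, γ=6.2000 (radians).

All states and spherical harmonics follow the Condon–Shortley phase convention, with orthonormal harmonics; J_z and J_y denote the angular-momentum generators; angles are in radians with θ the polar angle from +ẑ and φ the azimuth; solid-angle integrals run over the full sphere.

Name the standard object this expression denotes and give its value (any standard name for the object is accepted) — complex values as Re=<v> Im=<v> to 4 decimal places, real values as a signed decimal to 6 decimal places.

This is a Wigner D-matrix element — the rotation-matrix element ⟨l m'| R(α,β,γ) |l m⟩ in the angular-momentum basis.
D^4_{0,-2}(1.5103,0.2259,6.2000) = e^{-i·0·1.5103}·d^4_{0,-2}(0.2259)·e^{-i·-2·6.2000}. Compute d first:
With c≡cos(β/2)=0.993628 and s≡sin(β/2)=0.112710, N=[24·24·2·720]^{1/2}=910.735966
Admissible k: 0..2 (factorial args all ≥0)
  k=0: (−1)^2·910.7360/(96)·0.9936^6·0.1127^2 = +0.115982
  k=1: (−1)^3·910.7360/(36)·0.9936^4·0.1127^4 = -0.003980
  k=2: (−1)^4·910.7360/(96)·0.9936^2·0.1127^6 = +0.000019
d^4_{0,-2}(0.2259) = +0.115982 -0.003980 +0.000019 = +0.112021
D = (+1.000000+0.000000i)·(+0.112021)·(+0.986192-0.165604i) = +0.110474-0.018551i

Wigner D-matrix element, Re=0.1105 Im=-0.0186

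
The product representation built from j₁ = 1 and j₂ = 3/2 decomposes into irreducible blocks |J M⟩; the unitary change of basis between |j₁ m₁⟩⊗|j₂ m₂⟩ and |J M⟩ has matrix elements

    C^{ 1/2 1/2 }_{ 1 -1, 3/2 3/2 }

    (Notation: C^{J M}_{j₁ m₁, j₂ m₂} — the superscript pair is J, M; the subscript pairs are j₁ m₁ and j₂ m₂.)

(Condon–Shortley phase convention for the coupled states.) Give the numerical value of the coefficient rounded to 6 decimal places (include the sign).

+0.707107

triangle: 2!×0!×1!/4! = 2/24
(j±m)!: 0!×2!×3!×0!×1!×0! = 12
prefactor² = (2J+1)×Δ×N² = 2
  k=2: +1/(2!×0!×0!×1!×0!×0!) = 1/2
Σ = 1/2  ⇒  CG² = 2×(1/2)² = 1/2
CG = +√(1/2) = +0.707107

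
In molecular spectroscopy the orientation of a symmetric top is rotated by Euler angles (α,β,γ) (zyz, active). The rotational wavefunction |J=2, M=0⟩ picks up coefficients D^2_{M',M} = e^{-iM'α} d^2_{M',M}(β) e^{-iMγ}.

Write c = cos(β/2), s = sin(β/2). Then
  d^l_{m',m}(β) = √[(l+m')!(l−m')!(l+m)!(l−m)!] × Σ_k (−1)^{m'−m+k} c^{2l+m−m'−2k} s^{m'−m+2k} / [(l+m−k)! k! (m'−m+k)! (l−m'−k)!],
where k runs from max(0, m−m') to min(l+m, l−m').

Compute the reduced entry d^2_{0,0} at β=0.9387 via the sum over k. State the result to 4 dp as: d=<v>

d^2_{0,0}(β=0.9387) via the finite sum:
Half-angle: c=0.891862, s=0.452307. N=√(2·2·2·2)=4.000000
k: max(0,(0)−(0))=0 … min(2+(0),2−(0))=2
  k=0: (−1)^0·4.0000/(4)·0.8919^4·0.4523^0 = +0.632691
  k=1: (−1)^1·4.0000/(1)·0.8919^2·0.4523^2 = -0.650911
  k=2: (−1)^2·4.0000/(4)·0.8919^0·0.4523^4 = +0.041854
d^2_{0,0}(0.9387) = +0.632691 -0.650911 +0.041854 = +0.023633

d=0.0236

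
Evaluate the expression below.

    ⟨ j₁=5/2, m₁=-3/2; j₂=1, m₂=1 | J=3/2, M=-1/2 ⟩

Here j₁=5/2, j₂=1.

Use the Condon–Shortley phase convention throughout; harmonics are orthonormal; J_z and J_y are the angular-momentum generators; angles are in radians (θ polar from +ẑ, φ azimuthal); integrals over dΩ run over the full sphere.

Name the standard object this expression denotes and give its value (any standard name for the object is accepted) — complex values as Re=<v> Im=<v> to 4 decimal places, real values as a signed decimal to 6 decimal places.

Clebsch–Gordan coefficient, +√(2/5) ≈ +0.632456

This is a Clebsch–Gordan (vector-coupling) coefficient.
triangle: 2!*3!*0!/6! = 12/720
(j±m)!: 1!*4!*2!*0!*1!*2! = 96
prefactor² = (2J+1)*Δ*N² = 32/5
  k=2: +1/(2!*0!*2!*0!*1!*0!) = 1/4
Σ = 1/4  ⇒  CG² = 32/5*(1/4)² = 2/5
CG = +√(2/5) = +0.632456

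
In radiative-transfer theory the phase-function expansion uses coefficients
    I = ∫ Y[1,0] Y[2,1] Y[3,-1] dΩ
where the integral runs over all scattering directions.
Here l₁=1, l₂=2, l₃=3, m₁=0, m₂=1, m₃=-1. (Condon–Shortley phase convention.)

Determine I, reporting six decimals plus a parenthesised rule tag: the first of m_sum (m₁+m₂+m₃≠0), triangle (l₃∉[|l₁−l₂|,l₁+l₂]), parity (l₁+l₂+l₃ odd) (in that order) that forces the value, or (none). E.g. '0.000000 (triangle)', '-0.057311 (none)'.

Checks pass: Σm=0; 6 even; l₃=3∈[1,3].
(2·1+1)(2·2+1)(2·3+1) = 105
Δ: 0! 2! 4! / 7! → 1/105
sum: t=0:+1/4 = 1/4
3j²(1 2 3; 0 0 0) = Δ·Π!·Σ² = 3/35  (sign -1)
sum: t=0:+1/6 = 1/6
3j²(1 2 3; 0 1 -1) = Δ·Π!·Σ² = 8/105  (sign +1)
combine: 4πI² = 105·3/35·8/105 = 24/35
take √, sign -1: I = -0.23359668
No selection rule forces the value: the integral is nonzero (none).

-0.233597 (none)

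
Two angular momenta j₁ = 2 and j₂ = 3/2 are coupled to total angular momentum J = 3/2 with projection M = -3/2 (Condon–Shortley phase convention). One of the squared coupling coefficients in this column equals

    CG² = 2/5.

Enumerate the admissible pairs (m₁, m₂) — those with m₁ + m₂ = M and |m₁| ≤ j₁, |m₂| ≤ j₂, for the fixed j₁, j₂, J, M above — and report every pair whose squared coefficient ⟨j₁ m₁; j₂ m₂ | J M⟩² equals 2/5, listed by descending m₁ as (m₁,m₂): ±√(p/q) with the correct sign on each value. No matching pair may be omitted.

(-1,-1/2): −√(2/5); (-2,1/2): +√(2/5)

Admissible pairs with m₁+m₂ = M = -3/2: (-2,1/2), (-1,-1/2), (0,-3/2)
  (m₁,m₂)=(0,-3/2): CG² = 1/5, CG = +√(1/5)
  (m₁,m₂)=(-1,-1/2): CG² = 2/5, CG = −√(2/5)   ← matches the target
  (m₁,m₂)=(-2,1/2): CG² = 2/5, CG = +√(2/5)   ← matches the target
Pairs with CG² = 2/5: (-1,-1/2): −√(2/5); (-2,1/2): +√(2/5)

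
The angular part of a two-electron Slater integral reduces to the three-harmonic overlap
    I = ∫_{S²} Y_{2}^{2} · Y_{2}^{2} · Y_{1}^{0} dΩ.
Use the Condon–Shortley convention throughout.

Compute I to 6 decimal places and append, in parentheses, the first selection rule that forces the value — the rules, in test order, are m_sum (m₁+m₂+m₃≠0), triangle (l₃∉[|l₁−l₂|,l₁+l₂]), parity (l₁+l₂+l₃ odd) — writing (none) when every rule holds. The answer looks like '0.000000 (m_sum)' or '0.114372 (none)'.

2 + 2 + 0 = 4 ≠ 0: azimuthal integral kills it; I = 0

0.000000 (m_sum)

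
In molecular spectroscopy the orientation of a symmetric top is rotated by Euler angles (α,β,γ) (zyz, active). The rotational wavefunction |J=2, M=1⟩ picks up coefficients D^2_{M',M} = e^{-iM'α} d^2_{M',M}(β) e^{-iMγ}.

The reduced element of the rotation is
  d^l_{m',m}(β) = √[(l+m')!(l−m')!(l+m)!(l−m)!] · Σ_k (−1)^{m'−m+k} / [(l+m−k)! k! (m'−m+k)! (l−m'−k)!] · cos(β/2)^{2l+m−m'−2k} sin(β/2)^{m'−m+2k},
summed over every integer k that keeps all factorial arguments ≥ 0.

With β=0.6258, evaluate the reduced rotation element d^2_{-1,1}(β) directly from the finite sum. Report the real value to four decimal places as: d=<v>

d=0.2483

d^2_{-1,1}(β=0.6258) via the finite sum:
Half-angle: c=0.951445, s=0.307819. N=√(1·6·6·1)=6.000000
Admissible k: 2..3 (factorial args all ≥0)
  k=2: (−1)^0·6.0000/(2)·0.9514^2·0.3078^2 = +0.257324
  k=3: (−1)^1·6.0000/(6)·0.9514^0·0.3078^4 = -0.008978
d^2_{-1,1}(0.6258) = +0.257324 -0.008978 = +0.248346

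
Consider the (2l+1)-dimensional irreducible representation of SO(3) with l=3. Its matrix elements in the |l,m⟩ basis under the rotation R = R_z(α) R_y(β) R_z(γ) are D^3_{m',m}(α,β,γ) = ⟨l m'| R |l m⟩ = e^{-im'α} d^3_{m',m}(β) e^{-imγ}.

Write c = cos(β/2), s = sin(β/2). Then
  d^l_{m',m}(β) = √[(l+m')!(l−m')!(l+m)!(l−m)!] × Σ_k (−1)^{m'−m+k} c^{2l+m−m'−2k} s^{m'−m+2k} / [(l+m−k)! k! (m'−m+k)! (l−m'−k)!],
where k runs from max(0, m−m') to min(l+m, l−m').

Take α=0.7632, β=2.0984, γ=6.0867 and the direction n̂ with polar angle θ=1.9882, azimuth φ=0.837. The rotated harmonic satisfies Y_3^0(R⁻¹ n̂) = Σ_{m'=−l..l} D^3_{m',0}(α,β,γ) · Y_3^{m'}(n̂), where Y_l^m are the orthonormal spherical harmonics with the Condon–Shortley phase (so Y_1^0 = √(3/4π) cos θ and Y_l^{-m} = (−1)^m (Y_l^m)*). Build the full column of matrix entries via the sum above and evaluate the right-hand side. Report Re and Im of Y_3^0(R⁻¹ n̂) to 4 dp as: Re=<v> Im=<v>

Re=0.7099 Im=0.0000

Need the full column D^3_{m',0} for m'=−3..3 at α=0.7632, β=2.0984, γ=6.0867.
cos(β/2)=0.498265, sin(β/2)=0.867025
d^3_{-3,0}: single k=3 term ⇒ +0.360571;  D = -0.237430+0.271363i
d^3_{-2,0}: k∈[2..3] ⇒ +0.253784 -0.768435 = -0.514651;  D = -0.022841-0.514144i
d^3_{-1,0}: k∈[1..3] ⇒ +0.092241 -0.837891 +0.845685 = +0.100035;  D = +0.072288+0.069148i
d^3_{0,0}: k∈[0..3] ⇒ +0.015302 -0.417010 +1.262668 -0.424805 = +0.436156;  D = +0.436156+0.000000i
d^3_{1,0}: k∈[0..2] ⇒ -0.092241 +0.837891 -0.845685 = -0.100035;  D = -0.072288+0.069148i
d^3_{2,0}: k∈[0..1] ⇒ +0.253784 -0.768435 = -0.514651;  D = -0.022841+0.514144i
d^3_{3,0}: single k=0 term ⇒ -0.360571;  D = +0.237430+0.271363i
Y_3^{m'}(θ=1.9882,φ=0.837) and Σ D·Y over m':
  (-0.2374+0.2714i)·(-0.2574-0.1879i)  (-0.0228-0.5141i)·(+0.0357+0.3444i)  (+0.0723+0.0691i)·(-0.0353+0.0391i)  (+0.4362+0.0000i)·(+0.3295+0.0000i)  (-0.0723+0.0691i)·(+0.0353+0.0391i)  (-0.0228+0.5141i)·(+0.0357-0.3444i)  (+0.2374+0.2714i)·(+0.2574-0.1879i)
Y_3^0(R⁻¹ n̂) = +0.709938+0.000000i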